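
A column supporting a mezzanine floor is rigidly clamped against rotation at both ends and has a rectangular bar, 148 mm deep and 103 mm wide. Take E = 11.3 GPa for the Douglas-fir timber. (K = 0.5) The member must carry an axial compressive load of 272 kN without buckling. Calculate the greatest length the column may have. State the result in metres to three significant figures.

Buckling occurs about the weak axis: I_min = h·b³/12 with b = 103 mm (the shorter side).
I_min = 148×103³/12 = 1.348×10^7 mm⁴
I = 1.348×10^-5 m⁴
At the buckling limit P_cr = P = 2.720×10^5 N
From P_cr = π²EI/(K·L)²:  L = (1/K)·√(π²EI/P_cr) = (1/0.5)·√(π²×1.13×10^10×1.348×10^-5/2.720×10^5)
L = 4.70 m

L_max ≈ 4.70 m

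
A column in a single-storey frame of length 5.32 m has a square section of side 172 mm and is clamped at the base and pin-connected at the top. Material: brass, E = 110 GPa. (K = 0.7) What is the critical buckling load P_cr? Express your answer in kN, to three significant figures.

P_cr ≈ 5710 kN

I = a⁴/12 = 172⁴/12 = 7.293×10^7 mm⁴
I = 7.293×10^7 mm⁴ = 7.293×10^-5 m⁴
Effective length L_e = K·L = 0.7 × 5.32 = 3.724 m
P_cr = π²EI / L_e² = π² × 110×10⁹ × 7.293×10^-5 / 3.724² = 5.710×10^6 N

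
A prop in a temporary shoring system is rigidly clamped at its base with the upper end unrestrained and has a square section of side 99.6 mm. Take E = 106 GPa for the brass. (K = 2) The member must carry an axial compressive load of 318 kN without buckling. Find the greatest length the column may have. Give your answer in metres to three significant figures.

I = a⁴/12 = 99.6⁴/12 = 8.201×10^6 mm⁴
I = 8.201×10^-6 m⁴
At the buckling limit P_cr = P = 3.180×10^5 N
From P_cr = π²EI/(K·L)²:  L = (1/K)·√(π²EI/P_cr) = (1/2)·√(π²×1.06×10^11×8.201×10^-6/3.180×10^5)
L = 2.60 m

L_max ≈ 2.60 m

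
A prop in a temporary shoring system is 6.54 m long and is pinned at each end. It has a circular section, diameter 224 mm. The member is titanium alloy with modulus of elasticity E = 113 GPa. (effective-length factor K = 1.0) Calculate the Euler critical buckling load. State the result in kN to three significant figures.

I = πd⁴/64 = π×224⁴/64 = 1.236×10^8 mm⁴
I = 1.236×10^8 mm⁴ = 1.236×10^-4 m⁴
Effective length L_e = K·L = 1 × 6.54 = 6.540 m
P_cr = π²EI / L_e² = π² × 113×10⁹ × 1.236×10^-4 / 6.540² = 3.222×10^6 N

P_cr ≈ 3220 kN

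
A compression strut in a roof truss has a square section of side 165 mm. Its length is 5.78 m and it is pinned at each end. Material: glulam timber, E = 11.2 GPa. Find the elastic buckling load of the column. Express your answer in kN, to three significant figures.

I = a⁴/12 = 165⁴/12 = 6.177×10^7 mm⁴
I = 6.177×10^7 mm⁴ = 6.177×10^-5 m⁴
Effective length L_e = K·L = 1 × 5.78 = 5.780 m
P_cr = π²EI / L_e² = π² × 11.2×10⁹ × 6.177×10^-5 / 5.780² = 2.044×10^5 N

P_cr ≈ 204 kN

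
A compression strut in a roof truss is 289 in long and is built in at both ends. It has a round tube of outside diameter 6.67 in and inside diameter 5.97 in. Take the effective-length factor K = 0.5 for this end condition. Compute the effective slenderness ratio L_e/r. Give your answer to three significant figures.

d_o = 6.67 in, d_i = 5.97 in
I = π(d_o⁴ − d_i⁴)/64 = π(6.67⁴ − 5.970⁴)/64 = 34.80 in⁴
A = 6.949 in²;  r_min = √(I/A) = √(34.80/6.949) = 2.238 in
L_e = K·L = 0.5 × 289 = 144.5 in
λ = L_e / r_min = 144.50 / 2.238 = 64.6

λ ≈ 64.6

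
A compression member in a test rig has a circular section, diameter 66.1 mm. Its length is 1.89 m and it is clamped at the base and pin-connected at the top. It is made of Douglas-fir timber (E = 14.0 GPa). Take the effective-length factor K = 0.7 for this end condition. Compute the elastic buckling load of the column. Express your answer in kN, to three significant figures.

I = πd⁴/64 = π×66.1⁴/64 = 9.371×10^5 mm⁴
I = 9.371×10^5 mm⁴ = 9.371×10^-7 m⁴
Effective length L_e = K·L = 0.7 × 1.89 = 1.323 m
P_cr = π²EI / L_e² = π² × 14.0×10⁹ × 9.371×10^-7 / 1.323² = 7.397×10^4 N

P_cr ≈ 74.0 kN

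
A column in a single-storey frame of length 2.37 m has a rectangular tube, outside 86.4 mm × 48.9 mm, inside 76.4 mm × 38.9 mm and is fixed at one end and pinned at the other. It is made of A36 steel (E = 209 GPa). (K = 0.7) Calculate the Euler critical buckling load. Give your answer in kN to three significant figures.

P_cr ≈ 350 kN

Weak-axis I_min = (h_o·b_o³ − h_i·b_i³)/12 with b_o = 48.9, b_i = 38.90 mm (shorter outer/inner sides).
I_min = (86.4×48.9³ − 76.40×38.90³)/12 = 4.671×10^5 mm⁴
I = 4.671×10^5 mm⁴ = 4.671×10^-7 m⁴
Effective length L_e = K·L = 0.7 × 2.37 = 1.659 m
P_cr = π²EI / L_e² = π² × 209×10⁹ × 4.671×10^-7 / 1.659² = 3.501×10^5 N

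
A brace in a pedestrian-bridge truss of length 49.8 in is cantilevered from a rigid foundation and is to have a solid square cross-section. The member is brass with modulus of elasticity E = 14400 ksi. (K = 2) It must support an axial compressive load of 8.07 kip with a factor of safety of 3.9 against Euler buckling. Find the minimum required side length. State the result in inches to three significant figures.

Required P_cr = n·P = 3.9 × 8.07 = 31.47 kip
L_e = K·L = 2 × 49.8 = 99.60 in
Required I = P_cr·L_e²/(π²E) = 3.147×10^4 × 99.60² / (π² × 1.44×10^7) = 2.197 in⁴
Solid square: I = a⁴/12  ⇒  a = (12I)^(1/4) = (12×2.197)^(1/4) = 2.27 in

a ≈ 2.27 in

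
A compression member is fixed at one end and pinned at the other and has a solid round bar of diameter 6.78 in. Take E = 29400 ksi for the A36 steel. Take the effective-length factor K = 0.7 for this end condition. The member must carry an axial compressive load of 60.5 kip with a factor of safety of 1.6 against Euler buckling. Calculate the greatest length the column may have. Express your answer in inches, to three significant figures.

I = πd⁴/64 = π×6.78⁴/64 = 103.7 in⁴
Required critical load P_cr = n·P = 1.6 × 60.5 = 96.80 kip = 9.680×10^4 lb
From P_cr = π²EI/(K·L)²:  L = (1/K)·√(π²EI/P_cr) = (1/0.7)·√(π²×2.94×10^7×103.7/9.680×10^4)
L = 797 in

L_max ≈ 797 in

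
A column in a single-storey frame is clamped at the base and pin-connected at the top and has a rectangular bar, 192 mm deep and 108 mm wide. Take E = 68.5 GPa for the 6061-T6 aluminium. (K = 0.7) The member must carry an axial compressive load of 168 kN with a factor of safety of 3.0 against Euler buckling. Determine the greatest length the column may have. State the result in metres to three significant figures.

L_max ≈ 7.43 m

Buckling occurs about the weak axis: I_min = h·b³/12 with b = 108 mm (the shorter side).
I_min = 192×108³/12 = 2.016×10^7 mm⁴
I = 2.016×10^-5 m⁴
Required critical load P_cr = n·P = 3.0 × 168 = 504.0 kN = 5.040×10^5 N
From P_cr = π²EI/(K·L)²:  L = (1/K)·√(π²EI/P_cr) = (1/0.7)·√(π²×6.85×10^10×2.016×10^-5/5.040×10^5)
L = 7.43 m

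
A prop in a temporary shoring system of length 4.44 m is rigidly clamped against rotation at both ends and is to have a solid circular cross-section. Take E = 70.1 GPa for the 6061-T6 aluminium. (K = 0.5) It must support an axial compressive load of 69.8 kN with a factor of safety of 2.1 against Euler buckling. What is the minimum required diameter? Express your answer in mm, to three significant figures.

d ≈ 67.9 mm

Required P_cr = n·P = 2.1 × 69.8 = 146.6 kN
L_e = K·L = 0.5 × 4.44 = 2.220 m
Required I = P_cr·L_e²/(π²E) = 1.466×10^5 × 2.220² / (π² × 7.01×10^10) = 1.044×10^-6 m⁴
I_req = 1.044×10^6 mm⁴
Solid circle: I = πd⁴/64  ⇒  d = (64I/π)^(1/4) = (64×1.044×10^6/π)^(1/4) = 67.9 mm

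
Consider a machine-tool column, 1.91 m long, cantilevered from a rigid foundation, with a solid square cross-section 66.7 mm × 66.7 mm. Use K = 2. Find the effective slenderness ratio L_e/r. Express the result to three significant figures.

λ ≈ 198

I = a⁴/12 = 66.7⁴/12 = 1.649×10^6 mm⁴
A = 4.449×10^3 mm²;  r_min = √(I/A) = √(1.649×10^6/4.449×10^3) = 19.25 mm
L_e = K·L = 2 × 1.91 m = 3.820 m = 3820.0 mm
λ = L_e / r_min = 3820.0 / 19.25 = 198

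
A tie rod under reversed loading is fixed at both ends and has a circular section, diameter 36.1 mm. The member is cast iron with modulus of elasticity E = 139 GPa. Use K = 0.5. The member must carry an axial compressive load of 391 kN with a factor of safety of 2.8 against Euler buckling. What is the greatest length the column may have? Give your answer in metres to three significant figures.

I = πd⁴/64 = π×36.1⁴/64 = 8.337×10^4 mm⁴
I = 8.337×10^-8 m⁴
Required critical load P_cr = n·P = 2.8 × 391 = 1095 kN = 1.095×10^6 N
From P_cr = π²EI/(K·L)²:  L = (1/K)·√(π²EI/P_cr) = (1/0.5)·√(π²×1.39×10^11×8.337×10^-8/1.095×10^6)
L = 0.646 m

L_max ≈ 0.646 m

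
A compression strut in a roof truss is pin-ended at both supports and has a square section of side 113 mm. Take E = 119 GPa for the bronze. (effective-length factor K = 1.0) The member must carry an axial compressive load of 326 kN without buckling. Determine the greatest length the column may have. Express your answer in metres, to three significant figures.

L_max ≈ 7.00 m

I = a⁴/12 = 113⁴/12 = 1.359×10^7 mm⁴
I = 1.359×10^-5 m⁴
At the buckling limit P_cr = P = 3.260×10^5 N
From P_cr = π²EI/(K·L)²:  L = (1/K)·√(π²EI/P_cr) = (1/1)·√(π²×1.19×10^11×1.359×10^-5/3.260×10^5)
L = 7.00 m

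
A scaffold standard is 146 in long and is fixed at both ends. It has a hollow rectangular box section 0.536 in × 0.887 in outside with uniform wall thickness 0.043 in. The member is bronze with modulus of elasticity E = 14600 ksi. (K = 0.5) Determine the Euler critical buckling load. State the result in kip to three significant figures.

Inner dimensions: h_i = 0.887 − 2×0.043 = 0.8010 in, b_i = 0.536 − 2×0.043 = 0.4500 in
Weak-axis I_min = (h_o·b_o³ − h_i·b_i³)/12 with b_o = 0.536, b_i = 0.4500 in (shorter outer/inner sides).
I_min = (0.887×0.536³ − 0.8010×0.4500³)/12 = 5.300×10^-3 in⁴
Effective length L_e = K·L = 0.5 × 146 = 73.00 in
P_cr = π²EI / L_e² = π² × 14600×10³ × 5.300×10^-3 / 73.00² = 143.3 lb

P_cr ≈ 0.143 kip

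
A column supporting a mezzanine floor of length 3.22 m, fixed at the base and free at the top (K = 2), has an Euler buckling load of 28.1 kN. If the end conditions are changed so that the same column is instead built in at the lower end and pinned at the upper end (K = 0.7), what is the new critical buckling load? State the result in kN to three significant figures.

P_cr ≈ 229 kN

P_cr ∝ 1/K², so P_cr,new = P_cr,old × (K_old/K_new)² = 28.1 × (2/0.7)²
= 28.1 × 8.163 = 229 kN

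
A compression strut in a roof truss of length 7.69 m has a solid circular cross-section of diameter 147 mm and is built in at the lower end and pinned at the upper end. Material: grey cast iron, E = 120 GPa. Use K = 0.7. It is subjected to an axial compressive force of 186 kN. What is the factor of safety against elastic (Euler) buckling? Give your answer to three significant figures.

I = πd⁴/64 = π×147⁴/64 = 2.292×10^7 mm⁴
I = 2.292×10^7 mm⁴ = 2.292×10^-5 m⁴
Effective length L_e = K·L = 0.7 × 7.69 = 5.383 m
P_cr = π²EI / L_e² = π² × 120×10⁹ × 2.292×10^-5 / 5.383² = 9.369×10^5 N
Factor of safety n = P_cr / P = 936.85 / 186 = 5.04

n ≈ 5.04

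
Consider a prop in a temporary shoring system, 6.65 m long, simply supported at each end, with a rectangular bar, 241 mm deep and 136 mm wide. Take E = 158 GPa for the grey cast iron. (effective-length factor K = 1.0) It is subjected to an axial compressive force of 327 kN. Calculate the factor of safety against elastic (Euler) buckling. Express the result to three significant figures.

Buckling occurs about the weak axis: I_min = h·b³/12 with b = 136 mm (the shorter side).
I_min = 241×136³/12 = 5.052×10^7 mm⁴
I = 5.052×10^7 mm⁴ = 5.052×10^-5 m⁴
Effective length L_e = K·L = 1 × 6.65 = 6.650 m
P_cr = π²EI / L_e² = π² × 158×10⁹ × 5.052×10^-5 / 6.650² = 1.781×10^6 N
Factor of safety n = P_cr / P = 1781.4 / 327 = 5.45

n ≈ 5.45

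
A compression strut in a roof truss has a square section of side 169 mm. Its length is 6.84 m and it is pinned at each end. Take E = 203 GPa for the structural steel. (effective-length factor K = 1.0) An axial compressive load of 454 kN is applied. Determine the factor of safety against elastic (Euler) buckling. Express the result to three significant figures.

n ≈ 6.41

I = a⁴/12 = 169⁴/12 = 6.798×10^7 mm⁴
I = 6.798×10^7 mm⁴ = 6.798×10^-5 m⁴
Effective length L_e = K·L = 1 × 6.84 = 6.840 m
P_cr = π²EI / L_e² = π² × 203×10⁹ × 6.798×10^-5 / 6.840² = 2.911×10^6 N
Factor of safety n = P_cr / P = 2911.0 / 454 = 6.41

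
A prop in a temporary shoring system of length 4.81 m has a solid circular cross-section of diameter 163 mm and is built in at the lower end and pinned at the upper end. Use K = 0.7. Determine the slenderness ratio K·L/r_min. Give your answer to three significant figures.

I = πd⁴/64 = π×163⁴/64 = 3.465×10^7 mm⁴
A = 2.087×10^4 mm²;  r_min = √(I/A) = √(3.465×10^7/2.087×10^4) = 40.75 mm
L_e = K·L = 0.7 × 4.81 m = 3.367 m = 3367.0 mm
λ = L_e / r_min = 3367.0 / 40.75 = 82.6

λ ≈ 82.6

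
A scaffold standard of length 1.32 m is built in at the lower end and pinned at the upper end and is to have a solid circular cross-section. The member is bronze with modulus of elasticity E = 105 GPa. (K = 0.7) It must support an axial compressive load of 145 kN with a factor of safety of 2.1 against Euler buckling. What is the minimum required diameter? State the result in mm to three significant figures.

d ≈ 47.5 mm

Required P_cr = n·P = 2.1 × 145 = 304.5 kN
L_e = K·L = 0.7 × 1.32 = 0.9240 m
Required I = P_cr·L_e²/(π²E) = 3.045×10^5 × 0.9240² / (π² × 1.05×10^11) = 2.509×10^-7 m⁴
I_req = 2.509×10^5 mm⁴
Solid circle: I = πd⁴/64  ⇒  d = (64I/π)^(1/4) = (64×2.509×10^5/π)^(1/4) = 47.5 mm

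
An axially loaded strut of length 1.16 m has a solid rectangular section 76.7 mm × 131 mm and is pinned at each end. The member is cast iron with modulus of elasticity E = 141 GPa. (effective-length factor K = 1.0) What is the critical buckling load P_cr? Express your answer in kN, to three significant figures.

Buckling occurs about the weak axis: I_min = h·b³/12 with b = 76.7 mm (the shorter side).
I_min = 131×76.7³/12 = 4.926×10^6 mm⁴
I = 4.926×10^6 mm⁴ = 4.926×10^-6 m⁴
Effective length L_e = K·L = 1 × 1.16 = 1.160 m
P_cr = π²EI / L_e² = π² × 141×10⁹ × 4.926×10^-6 / 1.160² = 5.094×10^6 N

P_cr ≈ 5090 kN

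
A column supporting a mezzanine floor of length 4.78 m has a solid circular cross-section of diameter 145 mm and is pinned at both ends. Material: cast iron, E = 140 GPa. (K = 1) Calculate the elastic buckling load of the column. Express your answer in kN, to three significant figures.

I = πd⁴/64 = π×145⁴/64 = 2.170×10^7 mm⁴
I = 2.170×10^7 mm⁴ = 2.170×10^-5 m⁴
Effective length L_e = K·L = 1 × 4.78 = 4.780 m
P_cr = π²EI / L_e² = π² × 140×10⁹ × 2.170×10^-5 / 4.780² = 1.312×10^6 N

P_cr ≈ 1310 kN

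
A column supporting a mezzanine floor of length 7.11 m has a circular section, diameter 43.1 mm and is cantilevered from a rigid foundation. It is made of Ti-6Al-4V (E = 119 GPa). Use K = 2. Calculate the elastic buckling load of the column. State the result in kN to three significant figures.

I = πd⁴/64 = π×43.1⁴/64 = 1.694×10^5 mm⁴
I = 1.694×10^5 mm⁴ = 1.694×10^-7 m⁴
Effective length L_e = K·L = 2 × 7.11 = 14.22 m
P_cr = π²EI / L_e² = π² × 119×10⁹ × 1.694×10^-7 / 14.22² = 983.8 N

P_cr ≈ 0.984 kN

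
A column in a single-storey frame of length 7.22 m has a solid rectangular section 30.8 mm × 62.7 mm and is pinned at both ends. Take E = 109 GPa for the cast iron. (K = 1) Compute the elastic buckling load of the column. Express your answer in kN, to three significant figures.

Buckling occurs about the weak axis: I_min = h·b³/12 with b = 30.8 mm (the shorter side).
I_min = 62.7×30.8³/12 = 1.527×10^5 mm⁴
I = 1.527×10^5 mm⁴ = 1.527×10^-7 m⁴
Effective length L_e = K·L = 1 × 7.22 = 7.220 m
P_cr = π²EI / L_e² = π² × 109×10⁹ × 1.527×10^-7 / 7.220² = 3.151×10^3 N

P_cr ≈ 3.15 kN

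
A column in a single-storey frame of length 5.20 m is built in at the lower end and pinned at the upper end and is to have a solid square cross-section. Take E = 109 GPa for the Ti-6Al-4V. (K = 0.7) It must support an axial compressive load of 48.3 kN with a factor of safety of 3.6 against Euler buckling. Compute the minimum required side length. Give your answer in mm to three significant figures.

a ≈ 71.2 mm

Required P_cr = n·P = 3.6 × 48.3 = 173.9 kN
L_e = K·L = 0.7 × 5.20 = 3.640 m
Required I = P_cr·L_e²/(π²E) = 1.739×10^5 × 3.640² / (π² × 1.09×10^11) = 2.142×10^-6 m⁴
I_req = 2.142×10^6 mm⁴
Solid square: I = a⁴/12  ⇒  a = (12I)^(1/4) = (12×2.142×10^6)^(1/4) = 71.2 mm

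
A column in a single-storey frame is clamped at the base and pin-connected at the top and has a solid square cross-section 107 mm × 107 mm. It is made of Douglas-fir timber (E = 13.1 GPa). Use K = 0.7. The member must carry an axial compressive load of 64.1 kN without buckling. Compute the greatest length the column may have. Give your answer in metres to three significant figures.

I = a⁴/12 = 107⁴/12 = 1.092×10^7 mm⁴
I = 1.092×10^-5 m⁴
At the buckling limit P_cr = P = 6.410×10^4 N
From P_cr = π²EI/(K·L)²:  L = (1/K)·√(π²EI/P_cr) = (1/0.7)·√(π²×1.31×10^10×1.092×10^-5/6.410×10^4)
L = 6.71 m

L_max ≈ 6.71 m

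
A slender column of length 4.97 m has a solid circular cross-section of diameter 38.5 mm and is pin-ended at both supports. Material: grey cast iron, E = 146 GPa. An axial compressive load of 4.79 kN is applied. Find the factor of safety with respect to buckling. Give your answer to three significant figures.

I = πd⁴/64 = π×38.5⁴/64 = 1.078×10^5 mm⁴
I = 1.078×10^5 mm⁴ = 1.078×10^-7 m⁴
Effective length L_e = K·L = 1 × 4.97 = 4.970 m
P_cr = π²EI / L_e² = π² × 146×10⁹ × 1.078×10^-7 / 4.970² = 6.291×10^3 N
Factor of safety n = P_cr / P = 6.2915 / 4.79 = 1.31

n ≈ 1.31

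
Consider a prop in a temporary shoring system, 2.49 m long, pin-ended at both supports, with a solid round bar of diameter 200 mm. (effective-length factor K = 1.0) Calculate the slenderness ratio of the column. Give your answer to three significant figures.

I = πd⁴/64 = π×200⁴/64 = 7.854×10^7 mm⁴
A = 3.142×10^4 mm²;  r_min = √(I/A) = √(7.854×10^7/3.142×10^4) = 50.00 mm
L_e = K·L = 1 × 2.49 m = 2.490 m = 2490.0 mm
λ = L_e / r_min = 2490.0 / 50.00 = 49.8

λ ≈ 49.8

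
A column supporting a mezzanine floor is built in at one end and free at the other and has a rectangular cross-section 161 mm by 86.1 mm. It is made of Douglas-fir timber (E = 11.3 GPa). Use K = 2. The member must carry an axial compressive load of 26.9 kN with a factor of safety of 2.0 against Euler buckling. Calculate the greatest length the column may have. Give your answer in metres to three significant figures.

L_max ≈ 2.11 m

Buckling occurs about the weak axis: I_min = h·b³/12 with b = 86.1 mm (the shorter side).
I_min = 161×86.1³/12 = 8.564×10^6 mm⁴
I = 8.564×10^-6 m⁴
Required critical load P_cr = n·P = 2.0 × 26.9 = 53.80 kN = 5.380×10^4 N
From P_cr = π²EI/(K·L)²:  L = (1/K)·√(π²EI/P_cr) = (1/2)·√(π²×1.13×10^10×8.564×10^-6/5.380×10^4)
L = 2.11 m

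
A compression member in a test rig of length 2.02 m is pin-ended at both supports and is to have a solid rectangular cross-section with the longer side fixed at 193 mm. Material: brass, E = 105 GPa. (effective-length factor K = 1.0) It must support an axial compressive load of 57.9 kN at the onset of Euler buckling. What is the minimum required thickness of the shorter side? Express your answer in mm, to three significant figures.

b ≈ 24.2 mm

L_e = K·L = 1 × 2.02 = 2.020 m
Required I = P_cr·L_e²/(π²E) = 5.790×10^4 × 2.020² / (π² × 1.05×10^11) = 2.280×10^-7 m⁴
I_req = 2.280×10^5 mm⁴
Rectangle, weak axis: I_min = h·b³/12 with h = 193 mm fixed  ⇒  b = (12I/h)^(1/3) = 24.2 mm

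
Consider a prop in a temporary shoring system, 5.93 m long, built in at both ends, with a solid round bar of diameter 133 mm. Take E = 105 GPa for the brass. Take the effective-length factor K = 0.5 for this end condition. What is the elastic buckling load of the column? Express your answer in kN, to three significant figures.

P_cr ≈ 1810 kN

I = πd⁴/64 = π×133⁴/64 = 1.536×10^7 mm⁴
I = 1.536×10^7 mm⁴ = 1.536×10^-5 m⁴
Effective length L_e = K·L = 0.5 × 5.93 = 2.965 m
P_cr = π²EI / L_e² = π² × 105×10⁹ × 1.536×10^-5 / 2.965² = 1.811×10^6 N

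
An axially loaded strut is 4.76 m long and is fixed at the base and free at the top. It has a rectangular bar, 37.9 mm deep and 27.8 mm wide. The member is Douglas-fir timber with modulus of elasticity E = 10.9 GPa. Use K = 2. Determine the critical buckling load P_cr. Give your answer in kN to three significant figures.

P_cr ≈ 0.0805 kN

Buckling occurs about the weak axis: I_min = h·b³/12 with b = 27.8 mm (the shorter side).
I_min = 37.9×27.8³/12 = 6.786×10^4 mm⁴
I = 6.786×10^4 mm⁴ = 6.786×10^-8 m⁴
Effective length L_e = K·L = 2 × 4.76 = 9.520 m
P_cr = π²EI / L_e² = π² × 10.9×10⁹ × 6.786×10^-8 / 9.520² = 80.55 N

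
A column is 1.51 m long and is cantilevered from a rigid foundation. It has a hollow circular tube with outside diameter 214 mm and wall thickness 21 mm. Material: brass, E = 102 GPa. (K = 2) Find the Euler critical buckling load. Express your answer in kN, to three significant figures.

Inner diameter d_i = 214 − 2×21 = 172.0 mm
I = π(d_o⁴ − d_i⁴)/64 = π(214⁴ − 172.0⁴)/64 = 5.999×10^7 mm⁴
I = 5.999×10^7 mm⁴ = 5.999×10^-5 m⁴
Effective length L_e = K·L = 2 × 1.51 = 3.020 m
P_cr = π²EI / L_e² = π² × 102×10⁹ × 5.999×10^-5 / 3.020² = 6.621×10^6 N

P_cr ≈ 6620 kN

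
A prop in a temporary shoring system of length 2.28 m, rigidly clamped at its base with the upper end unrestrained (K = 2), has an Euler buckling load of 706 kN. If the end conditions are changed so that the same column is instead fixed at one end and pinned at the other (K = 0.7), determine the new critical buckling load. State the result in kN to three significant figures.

P_cr ≈ 5760 kN

P_cr ∝ 1/K², so P_cr,new = P_cr,old × (K_old/K_new)² = 706 × (2/0.7)²
= 706 × 8.163 = 5760 kN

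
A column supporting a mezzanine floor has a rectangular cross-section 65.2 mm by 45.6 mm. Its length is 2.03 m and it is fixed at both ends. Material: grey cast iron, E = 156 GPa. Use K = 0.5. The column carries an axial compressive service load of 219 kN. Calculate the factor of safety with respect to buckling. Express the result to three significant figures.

Buckling occurs about the weak axis: I_min = h·b³/12 with b = 45.6 mm (the shorter side).
I_min = 65.2×45.6³/12 = 5.152×10^5 mm⁴
I = 5.152×10^5 mm⁴ = 5.152×10^-7 m⁴
Effective length L_e = K·L = 0.5 × 2.03 = 1.015 m
P_cr = π²EI / L_e² = π² × 156×10⁹ × 5.152×10^-7 / 1.015² = 7.699×10^5 N
Factor of safety n = P_cr / P = 769.93 / 219 = 3.52

n ≈ 3.52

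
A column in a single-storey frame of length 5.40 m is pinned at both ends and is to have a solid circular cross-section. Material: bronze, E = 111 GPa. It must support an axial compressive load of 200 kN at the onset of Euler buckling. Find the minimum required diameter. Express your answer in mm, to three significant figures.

L_e = K·L = 1 × 5.40 = 5.400 m
Required I = P_cr·L_e²/(π²E) = 2.000×10^5 × 5.400² / (π² × 1.11×10^11) = 5.323×10^-6 m⁴
I_req = 5.323×10^6 mm⁴
Solid circle: I = πd⁴/64  ⇒  d = (64I/π)^(1/4) = (64×5.323×10^6/π)^(1/4) = 102 mm

d ≈ 102 mm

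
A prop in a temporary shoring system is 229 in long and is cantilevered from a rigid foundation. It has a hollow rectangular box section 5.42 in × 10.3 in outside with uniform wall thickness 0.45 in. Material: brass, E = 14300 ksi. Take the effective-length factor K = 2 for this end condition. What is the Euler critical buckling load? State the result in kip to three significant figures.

Inner dimensions: h_i = 10.3 − 2×0.45 = 9.400 in, b_i = 5.42 − 2×0.45 = 4.520 in
Weak-axis I_min = (h_o·b_o³ − h_i·b_i³)/12 with b_o = 5.42, b_i = 4.520 in (shorter outer/inner sides).
I_min = (10.3×5.42³ − 9.400×4.520³)/12 = 64.33 in⁴
Effective length L_e = K·L = 2 × 229 = 458.0 in
P_cr = π²EI / L_e² = π² × 14300×10³ × 64.33 / 458.0² = 4.328×10^4 lb

P_cr ≈ 43.3 kip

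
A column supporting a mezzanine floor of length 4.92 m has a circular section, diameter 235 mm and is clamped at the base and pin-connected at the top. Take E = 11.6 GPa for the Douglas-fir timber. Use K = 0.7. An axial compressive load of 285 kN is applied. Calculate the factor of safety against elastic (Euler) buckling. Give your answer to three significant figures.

n ≈ 5.07

I = πd⁴/64 = π×235⁴/64 = 1.497×10^8 mm⁴
I = 1.497×10^8 mm⁴ = 1.497×10^-4 m⁴
Effective length L_e = K·L = 0.7 × 4.92 = 3.444 m
P_cr = π²EI / L_e² = π² × 11.6×10⁹ × 1.497×10^-4 / 3.444² = 1.445×10^6 N
Factor of safety n = P_cr / P = 1445.0 / 285 = 5.07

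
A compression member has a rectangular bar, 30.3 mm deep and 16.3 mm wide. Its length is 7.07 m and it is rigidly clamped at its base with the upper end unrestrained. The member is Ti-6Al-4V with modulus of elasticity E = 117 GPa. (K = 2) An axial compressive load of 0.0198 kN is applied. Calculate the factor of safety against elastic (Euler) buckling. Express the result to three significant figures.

n ≈ 3.19

Buckling occurs about the weak axis: I_min = h·b³/12 with b = 16.3 mm (the shorter side).
I_min = 30.3×16.3³/12 = 1.094×10^4 mm⁴
I = 1.094×10^4 mm⁴ = 1.094×10^-8 m⁴
Effective length L_e = K·L = 2 × 7.07 = 14.14 m
P_cr = π²EI / L_e² = π² × 117×10⁹ × 1.094×10^-8 / 14.14² = 63.16 N
Factor of safety n = P_cr / P = 0.063155 / 0.0198 = 3.19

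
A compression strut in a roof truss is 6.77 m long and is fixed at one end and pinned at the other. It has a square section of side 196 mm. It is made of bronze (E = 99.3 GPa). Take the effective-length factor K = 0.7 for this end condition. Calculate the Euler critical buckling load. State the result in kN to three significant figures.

I = a⁴/12 = 196⁴/12 = 1.230×10^8 mm⁴
I = 1.230×10^8 mm⁴ = 1.230×10^-4 m⁴
Effective length L_e = K·L = 0.7 × 6.77 = 4.739 m
P_cr = π²EI / L_e² = π² × 99.3×10⁹ × 1.230×10^-4 / 4.739² = 5.367×10^6 N

P_cr ≈ 5370 kN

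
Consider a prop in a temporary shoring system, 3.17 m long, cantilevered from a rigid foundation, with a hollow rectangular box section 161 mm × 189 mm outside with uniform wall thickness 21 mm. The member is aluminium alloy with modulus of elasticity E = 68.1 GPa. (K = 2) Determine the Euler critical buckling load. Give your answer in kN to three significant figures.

Inner dimensions: h_i = 189 − 2×21 = 147.0 mm, b_i = 161 − 2×21 = 119.0 mm
Weak-axis I_min = (h_o·b_o³ − h_i·b_i³)/12 with b_o = 161, b_i = 119.0 mm (shorter outer/inner sides).
I_min = (189×161³ − 147.0×119.0³)/12 = 4.509×10^7 mm⁴
I = 4.509×10^7 mm⁴ = 4.509×10^-5 m⁴
Effective length L_e = K·L = 2 × 3.17 = 6.340 m
P_cr = π²EI / L_e² = π² × 68.1×10⁹ × 4.509×10^-5 / 6.340² = 7.539×10^5 N

P_cr ≈ 754 kN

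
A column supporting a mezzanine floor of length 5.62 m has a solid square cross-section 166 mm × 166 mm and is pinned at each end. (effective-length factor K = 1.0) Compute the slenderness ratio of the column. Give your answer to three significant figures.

For a square r = a/√12 = 166/√12 = 47.92 mm
L_e = K·L = 1 × 5.62 m = 5.620 m = 5620.0 mm
λ = L_e / r_min = 5620.0 / 47.92 = 117

λ ≈ 117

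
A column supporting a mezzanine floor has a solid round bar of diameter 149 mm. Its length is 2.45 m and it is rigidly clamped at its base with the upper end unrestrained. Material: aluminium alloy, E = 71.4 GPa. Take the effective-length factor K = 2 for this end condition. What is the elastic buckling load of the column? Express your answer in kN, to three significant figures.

P_cr ≈ 710 kN

I = πd⁴/64 = π×149⁴/64 = 2.419×10^7 mm⁴
I = 2.419×10^7 mm⁴ = 2.419×10^-5 m⁴
Effective length L_e = K·L = 2 × 2.45 = 4.900 m
P_cr = π²EI / L_e² = π² × 71.4×10⁹ × 2.419×10^-5 / 4.900² = 7.101×10^5 N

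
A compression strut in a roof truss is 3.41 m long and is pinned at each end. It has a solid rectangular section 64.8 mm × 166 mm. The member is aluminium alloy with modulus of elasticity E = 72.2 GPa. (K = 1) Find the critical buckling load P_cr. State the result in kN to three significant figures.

Buckling occurs about the weak axis: I_min = h·b³/12 with b = 64.8 mm (the shorter side).
I_min = 166×64.8³/12 = 3.764×10^6 mm⁴
I = 3.764×10^6 mm⁴ = 3.764×10^-6 m⁴
Effective length L_e = K·L = 1 × 3.41 = 3.410 m
P_cr = π²EI / L_e² = π² × 72.2×10⁹ × 3.764×10^-6 / 3.410² = 2.307×10^5 N

P_cr ≈ 231 kN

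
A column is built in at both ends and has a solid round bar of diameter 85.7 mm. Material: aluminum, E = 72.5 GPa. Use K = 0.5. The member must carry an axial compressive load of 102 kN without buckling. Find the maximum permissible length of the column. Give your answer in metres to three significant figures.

I = πd⁴/64 = π×85.7⁴/64 = 2.648×10^6 mm⁴
I = 2.648×10^-6 m⁴
At the buckling limit P_cr = P = 1.020×10^5 N
From P_cr = π²EI/(K·L)²:  L = (1/K)·√(π²EI/P_cr) = (1/0.5)·√(π²×7.25×10^10×2.648×10^-6/1.020×10^5)
L = 8.62 m

L_max ≈ 8.62 m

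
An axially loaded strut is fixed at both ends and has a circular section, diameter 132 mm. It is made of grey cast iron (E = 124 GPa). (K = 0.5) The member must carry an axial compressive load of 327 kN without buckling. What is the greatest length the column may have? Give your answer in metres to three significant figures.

L_max ≈ 14.9 m

I = πd⁴/64 = π×132⁴/64 = 1.490×10^7 mm⁴
I = 1.490×10^-5 m⁴
At the buckling limit P_cr = P = 3.270×10^5 N
From P_cr = π²EI/(K·L)²:  L = (1/K)·√(π²EI/P_cr) = (1/0.5)·√(π²×1.24×10^11×1.490×10^-5/3.270×10^5)
L = 14.9 m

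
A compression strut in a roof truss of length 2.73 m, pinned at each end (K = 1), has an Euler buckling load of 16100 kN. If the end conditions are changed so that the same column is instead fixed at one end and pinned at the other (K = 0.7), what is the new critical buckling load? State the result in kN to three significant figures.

P_cr ∝ 1/K², so P_cr,new = P_cr,old × (K_old/K_new)² = 16100 × (1/0.7)²
= 16100 × 2.041 = 32900 kN

P_cr ≈ 32900 kN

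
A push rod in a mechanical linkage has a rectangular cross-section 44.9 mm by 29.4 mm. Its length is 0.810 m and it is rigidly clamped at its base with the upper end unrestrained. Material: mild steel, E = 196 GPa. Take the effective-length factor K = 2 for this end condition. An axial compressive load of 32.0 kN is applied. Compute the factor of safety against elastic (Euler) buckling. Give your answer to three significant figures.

n ≈ 2.19

Buckling occurs about the weak axis: I_min = h·b³/12 with b = 29.4 mm (the shorter side).
I_min = 44.9×29.4³/12 = 9.508×10^4 mm⁴
I = 9.508×10^4 mm⁴ = 9.508×10^-8 m⁴
Effective length L_e = K·L = 2 × 0.810 = 1.620 m
P_cr = π²EI / L_e² = π² × 196×10⁹ × 9.508×10^-8 / 1.620² = 7.009×10^4 N
Factor of safety n = P_cr / P = 70.086 / 32.0 = 2.19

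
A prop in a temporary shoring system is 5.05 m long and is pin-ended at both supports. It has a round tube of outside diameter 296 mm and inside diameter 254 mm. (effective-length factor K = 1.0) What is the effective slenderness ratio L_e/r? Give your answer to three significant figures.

λ ≈ 51.8

d_o = 296 mm, d_i = 254 mm
I = π(d_o⁴ − d_i⁴)/64 = π(296⁴ − 254.0⁴)/64 = 1.725×10^8 mm⁴
A = 1.814×10^4 mm²;  r_min = √(I/A) = √(1.725×10^8/1.814×10^4) = 97.51 mm
L_e = K·L = 1 × 5.05 m = 5.050 m = 5050.0 mm
λ = L_e / r_min = 5050.0 / 97.51 = 51.8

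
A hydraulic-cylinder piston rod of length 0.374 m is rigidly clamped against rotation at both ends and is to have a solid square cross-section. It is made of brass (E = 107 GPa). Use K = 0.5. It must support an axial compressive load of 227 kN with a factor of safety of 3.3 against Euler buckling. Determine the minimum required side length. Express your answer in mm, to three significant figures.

a ≈ 23.4 mm

Required P_cr = n·P = 3.3 × 227 = 749.1 kN
L_e = K·L = 0.5 × 0.374 = 0.1870 m
Required I = P_cr·L_e²/(π²E) = 7.491×10^5 × 0.1870² / (π² × 1.07×10^11) = 2.481×10^-8 m⁴
I_req = 2.481×10^4 mm⁴
Solid square: I = a⁴/12  ⇒  a = (12I)^(1/4) = (12×2.481×10^4)^(1/4) = 23.4 mm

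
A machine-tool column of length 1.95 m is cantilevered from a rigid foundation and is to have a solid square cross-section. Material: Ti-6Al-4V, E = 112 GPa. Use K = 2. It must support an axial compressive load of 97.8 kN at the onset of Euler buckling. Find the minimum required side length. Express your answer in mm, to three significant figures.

L_e = K·L = 2 × 1.95 = 3.900 m
Required I = P_cr·L_e²/(π²E) = 9.780×10^4 × 3.900² / (π² × 1.12×10^11) = 1.346×10^-6 m⁴
I_req = 1.346×10^6 mm⁴
Solid square: I = a⁴/12  ⇒  a = (12I)^(1/4) = (12×1.346×10^6)^(1/4) = 63.4 mm

a ≈ 63.4 mm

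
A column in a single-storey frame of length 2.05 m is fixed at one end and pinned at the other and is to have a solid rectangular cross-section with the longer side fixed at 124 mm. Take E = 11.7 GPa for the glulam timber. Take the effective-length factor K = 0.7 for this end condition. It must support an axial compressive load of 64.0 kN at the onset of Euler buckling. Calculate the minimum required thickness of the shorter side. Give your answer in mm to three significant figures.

b ≈ 48.0 mm

L_e = K·L = 0.7 × 2.05 = 1.435 m
Required I = P_cr·L_e²/(π²E) = 6.400×10^4 × 1.435² / (π² × 1.17×10^10) = 1.141×10^-6 m⁴
I_req = 1.141×10^6 mm⁴
Rectangle, weak axis: I_min = h·b³/12 with h = 124 mm fixed  ⇒  b = (12I/h)^(1/3) = 48.0 mm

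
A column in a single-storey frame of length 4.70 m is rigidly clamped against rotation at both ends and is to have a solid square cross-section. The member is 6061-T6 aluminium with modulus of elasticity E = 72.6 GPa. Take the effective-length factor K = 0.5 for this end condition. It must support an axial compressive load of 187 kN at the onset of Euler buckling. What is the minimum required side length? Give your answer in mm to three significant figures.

L_e = K·L = 0.5 × 4.70 = 2.350 m
Required I = P_cr·L_e²/(π²E) = 1.870×10^5 × 2.350² / (π² × 7.26×10^10) = 1.441×10^-6 m⁴
I_req = 1.441×10^6 mm⁴
Solid square: I = a⁴/12  ⇒  a = (12I)^(1/4) = (12×1.441×10^6)^(1/4) = 64.5 mm

a ≈ 64.5 mm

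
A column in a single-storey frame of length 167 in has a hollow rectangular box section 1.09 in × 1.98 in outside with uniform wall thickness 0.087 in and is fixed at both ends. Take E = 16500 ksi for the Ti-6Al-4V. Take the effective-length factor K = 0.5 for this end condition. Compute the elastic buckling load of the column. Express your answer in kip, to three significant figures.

Inner dimensions: h_i = 1.98 − 2×0.087 = 1.806 in, b_i = 1.09 − 2×0.087 = 0.9160 in
Weak-axis I_min = (h_o·b_o³ − h_i·b_i³)/12 with b_o = 1.09, b_i = 0.9160 in (shorter outer/inner sides).
I_min = (1.98×1.09³ − 1.806×0.9160³)/12 = 9.801×10^-2 in⁴
Effective length L_e = K·L = 0.5 × 167 = 83.50 in
P_cr = π²EI / L_e² = π² × 16500×10³ × 9.801×10^-2 / 83.50² = 2.289×10^3 lb

P_cr ≈ 2.29 kip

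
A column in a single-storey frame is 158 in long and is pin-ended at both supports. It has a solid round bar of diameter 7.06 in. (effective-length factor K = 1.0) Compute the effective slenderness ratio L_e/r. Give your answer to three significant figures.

For a solid circle r = d/4 = 7.06/4 = 1.765 in
L_e = K·L = 1 × 158 = 158.0 in
λ = L_e / r_min = 158.00 / 1.765 = 89.5

λ ≈ 89.5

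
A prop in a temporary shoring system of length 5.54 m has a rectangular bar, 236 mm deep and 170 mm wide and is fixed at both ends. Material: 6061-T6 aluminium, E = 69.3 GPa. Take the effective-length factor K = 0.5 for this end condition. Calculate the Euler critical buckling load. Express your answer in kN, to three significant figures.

P_cr ≈ 8610 kN

Buckling occurs about the weak axis: I_min = h·b³/12 with b = 170 mm (the shorter side).
I_min = 236×170³/12 = 9.662×10^7 mm⁴
I = 9.662×10^7 mm⁴ = 9.662×10^-5 m⁴
Effective length L_e = K·L = 0.5 × 5.54 = 2.770 m
P_cr = π²EI / L_e² = π² × 69.3×10⁹ × 9.662×10^-5 / 2.770² = 8.613×10^6 N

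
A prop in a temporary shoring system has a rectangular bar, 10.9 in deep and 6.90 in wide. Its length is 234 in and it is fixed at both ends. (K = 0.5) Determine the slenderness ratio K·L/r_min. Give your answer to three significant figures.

λ ≈ 58.7

For a rectangle r_min = b/√12 = 6.90/√12 = 1.992 in
L_e = K·L = 0.5 × 234 = 117.0 in
λ = L_e / r_min = 117.00 / 1.992 = 58.7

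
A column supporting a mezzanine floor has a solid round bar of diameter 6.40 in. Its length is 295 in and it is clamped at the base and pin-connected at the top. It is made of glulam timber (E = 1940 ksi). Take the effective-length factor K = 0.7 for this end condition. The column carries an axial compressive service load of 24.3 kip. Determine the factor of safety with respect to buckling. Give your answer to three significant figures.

n ≈ 1.52

I = πd⁴/64 = π×6.40⁴/64 = 82.35 in⁴
Effective length L_e = K·L = 0.7 × 295 = 206.5 in
P_cr = π²EI / L_e² = π² × 1940×10³ × 82.35 / 206.5² = 3.698×10^4 lb
Factor of safety n = P_cr / P = 36.979 / 24.3 = 1.52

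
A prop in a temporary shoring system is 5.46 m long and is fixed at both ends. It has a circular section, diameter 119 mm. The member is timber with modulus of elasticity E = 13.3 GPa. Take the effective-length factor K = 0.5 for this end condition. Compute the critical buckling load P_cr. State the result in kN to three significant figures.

P_cr ≈ 173 kN

I = πd⁴/64 = π×119⁴/64 = 9.844×10^6 mm⁴
I = 9.844×10^6 mm⁴ = 9.844×10^-6 m⁴
Effective length L_e = K·L = 0.5 × 5.46 = 2.730 m
P_cr = π²EI / L_e² = π² × 13.3×10⁹ × 9.844×10^-6 / 2.730² = 1.734×10^5 N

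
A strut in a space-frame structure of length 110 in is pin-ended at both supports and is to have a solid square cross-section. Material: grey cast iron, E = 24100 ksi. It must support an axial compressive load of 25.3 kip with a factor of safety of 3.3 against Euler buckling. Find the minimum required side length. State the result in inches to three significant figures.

a ≈ 2.67 in

Required P_cr = n·P = 3.3 × 25.3 = 83.49 kip
L_e = K·L = 1 × 110 = 110.0 in
Required I = P_cr·L_e²/(π²E) = 8.349×10^4 × 110.0² / (π² × 2.41×10^7) = 4.247 in⁴
Solid square: I = a⁴/12  ⇒  a = (12I)^(1/4) = (12×4.247)^(1/4) = 2.67 in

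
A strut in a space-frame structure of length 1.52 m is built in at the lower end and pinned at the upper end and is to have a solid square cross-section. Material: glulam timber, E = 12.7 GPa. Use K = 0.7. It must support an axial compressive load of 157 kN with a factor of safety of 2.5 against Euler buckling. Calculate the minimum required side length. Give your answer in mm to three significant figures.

Required P_cr = n·P = 2.5 × 157 = 392.5 kN
L_e = K·L = 0.7 × 1.52 = 1.064 m
Required I = P_cr·L_e²/(π²E) = 3.925×10^5 × 1.064² / (π² × 1.27×10^10) = 3.545×10^-6 m⁴
I_req = 3.545×10^6 mm⁴
Solid square: I = a⁴/12  ⇒  a = (12I)^(1/4) = (12×3.545×10^6)^(1/4) = 80.8 mm

a ≈ 80.8 mm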